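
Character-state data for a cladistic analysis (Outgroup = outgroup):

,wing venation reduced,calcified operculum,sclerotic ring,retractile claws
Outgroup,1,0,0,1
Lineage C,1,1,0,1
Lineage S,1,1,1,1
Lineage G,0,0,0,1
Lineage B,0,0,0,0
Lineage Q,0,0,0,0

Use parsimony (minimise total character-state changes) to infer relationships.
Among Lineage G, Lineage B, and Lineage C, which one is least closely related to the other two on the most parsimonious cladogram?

Lineage C

Character polarity is set by the outgroup: the derived state is whichever differs from the outgroup's state, so for wing venation reduced, retractile claws the derived state is '0', and for the remaining characters it is '1'.
Only Lineage B, Lineage G, and Lineage Q show the derived state '0' for wing venation reduced, supporting them as a clade.
calcified operculum (derived state '1') is shared by Lineage C and Lineage S — a synapomorphy uniting that clade.
sclerotic ring (derived state '1') is unique to Lineage S (autapomorphy; uninformative for grouping).
retractile claws: derived state '0' in Lineage B and Lineage Q only — synapomorphy for {Lineage B, Lineage Q}.
Most parsimonious ingroup topology: ((Lineage C,Lineage S),(Lineage G,(Lineage B,Lineage Q))).
Lineage G and Lineage B share a more recent common ancestor with each other than either does with Lineage C, so Lineage C is the least closely related of the three.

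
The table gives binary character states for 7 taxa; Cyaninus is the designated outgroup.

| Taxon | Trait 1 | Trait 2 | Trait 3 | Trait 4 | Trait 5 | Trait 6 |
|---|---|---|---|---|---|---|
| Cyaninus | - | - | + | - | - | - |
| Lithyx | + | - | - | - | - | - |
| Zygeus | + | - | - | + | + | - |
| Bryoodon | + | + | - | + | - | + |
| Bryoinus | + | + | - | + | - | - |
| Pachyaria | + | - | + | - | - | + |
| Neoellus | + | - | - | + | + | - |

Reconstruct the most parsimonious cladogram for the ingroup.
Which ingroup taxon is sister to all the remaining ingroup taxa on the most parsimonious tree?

Character polarity is set by the outgroup: the derived state is whichever differs from the outgroup's state, so for Trait 3 the derived state is '-', and for the remaining characters it is '+'.
All ingroup taxa share the derived state '+' for Trait 1; it defines the ingroup but does not resolve relationships within it.
Trait 2 (derived state '+') is shared by Bryoinus and Bryoodon — a synapomorphy uniting that clade.
Trait 3: derived state '-' in Bryoinus, Bryoodon, Lithyx, Neoellus, and Zygeus only — synapomorphy for {Bryoinus, Bryoodon, Lithyx, Neoellus, Zygeus}.
Trait 4 (derived state '+') is shared by Bryoinus, Bryoodon, Neoellus, and Zygeus — a synapomorphy uniting that clade.
Trait 5 (derived state '+') is shared by Neoellus and Zygeus — a synapomorphy uniting that clade.
Trait 6 (state '+') occurs in Bryoodon and Pachyaria but conflicts with the nesting implied by the other characters — most parsimoniously interpreted as homoplasy.
Most parsimonious ingroup topology: ((Lithyx,((Zygeus,Neoellus),(Bryoodon,Bryoinus))),Pachyaria).
Pachyaria is sister to the clade containing all other ingroup taxa, so it is the earliest-diverging (most basal) ingroup lineage.

Pachyaria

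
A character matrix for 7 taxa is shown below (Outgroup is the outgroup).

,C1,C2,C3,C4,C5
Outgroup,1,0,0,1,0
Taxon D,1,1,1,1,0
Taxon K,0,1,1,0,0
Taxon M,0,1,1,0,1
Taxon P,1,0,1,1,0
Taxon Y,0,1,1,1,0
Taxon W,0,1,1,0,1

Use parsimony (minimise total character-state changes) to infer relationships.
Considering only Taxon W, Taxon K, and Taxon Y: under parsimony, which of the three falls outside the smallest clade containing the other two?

Taxon Y

Character polarity is set by the outgroup: the derived state is whichever differs from the outgroup's state, so for C1, C4 the derived state is '0', and for the remaining characters it is '1'.
C1: derived state '0' in Taxon K, Taxon M, Taxon W, and Taxon Y only — synapomorphy for {Taxon K, Taxon M, Taxon W, Taxon Y}.
C2 (derived state '1') is shared by Taxon D, Taxon K, Taxon M, Taxon W, and Taxon Y — a synapomorphy uniting that clade.
C3 (derived state '1') is shared by all ingroup taxa — unites the whole ingroup.
Only Taxon K, Taxon M, and Taxon W show the derived state '0' for C4, supporting them as a clade.
C5: derived state '1' in Taxon M and Taxon W only — synapomorphy for {Taxon M, Taxon W}.
Most parsimonious ingroup topology: (((((Taxon W,Taxon M),Taxon K),Taxon Y),Taxon D),Taxon P).
Taxon W and Taxon K share a more recent common ancestor with each other than either does with Taxon Y, so Taxon Y is the least closely related of the three.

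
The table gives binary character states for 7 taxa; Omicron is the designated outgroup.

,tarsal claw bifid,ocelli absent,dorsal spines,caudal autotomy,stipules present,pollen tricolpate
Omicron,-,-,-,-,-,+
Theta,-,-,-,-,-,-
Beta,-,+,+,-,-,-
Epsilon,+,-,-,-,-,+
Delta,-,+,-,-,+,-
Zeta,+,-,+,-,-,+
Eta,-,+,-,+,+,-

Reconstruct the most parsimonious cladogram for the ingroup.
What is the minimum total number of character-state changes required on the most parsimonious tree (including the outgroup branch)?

7

Character polarity is set by the outgroup: the derived state is whichever differs from the outgroup's state, so for pollen tricolpate the derived state is '-', and for the remaining characters it is '+'.
tarsal claw bifid (derived state '+') is shared by Epsilon and Zeta — a synapomorphy uniting that clade.
Only Beta, Delta, and Eta show the derived state '+' for ocelli absent, supporting them as a clade.
dorsal spines groups Beta and Zeta, which is incompatible with the clades supported by the remaining characters; treating it as convergent (homoplasy) costs fewer steps than any alternative tree.
caudal autotomy (derived state '+') is unique to Eta (autapomorphy; uninformative for grouping).
stipules present: derived state '+' in Delta and Eta only — synapomorphy for {Delta, Eta}.
Only Beta, Delta, Eta, and Theta show the derived state '-' for pollen tricolpate, supporting them as a clade.
Most parsimonious ingroup topology: ((Theta,(Beta,(Delta,Eta))),(Epsilon,Zeta)).
Changes per character on this tree: tarsal claw bifid: 1; ocelli absent: 1; dorsal spines: 2; caudal autotomy: 1; stipules present: 1; pollen tricolpate: 1.
Total = 7.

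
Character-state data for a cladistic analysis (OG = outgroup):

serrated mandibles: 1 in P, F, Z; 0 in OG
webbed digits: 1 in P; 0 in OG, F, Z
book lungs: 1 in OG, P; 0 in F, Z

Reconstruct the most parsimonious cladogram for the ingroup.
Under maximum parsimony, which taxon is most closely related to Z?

Character polarity is set by the outgroup: the derived state is whichever differs from the outgroup's state, so for book lungs the derived state is '0', and for the remaining characters it is '1'.
All ingroup taxa share the derived state '1' for serrated mandibles; it defines the ingroup but does not resolve relationships within it.
webbed digits: derived state '1' in P only — an autapomorphy, so it tells us nothing about relationships among taxa.
book lungs: derived state '0' in F and Z only — synapomorphy for {F, Z}.
Most parsimonious ingroup topology: (P,(F,Z)).
Z and F form a cherry on this tree, so they are sister taxa.

F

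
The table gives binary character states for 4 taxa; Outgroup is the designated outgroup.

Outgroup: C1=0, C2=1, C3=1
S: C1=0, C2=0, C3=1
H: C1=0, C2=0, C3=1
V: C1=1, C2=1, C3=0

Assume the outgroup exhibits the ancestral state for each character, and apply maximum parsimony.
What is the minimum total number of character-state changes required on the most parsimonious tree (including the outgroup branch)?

Character polarity is set by the outgroup: the derived state is whichever differs from the outgroup's state, so for C2, C3 the derived state is '0', and for the remaining characters it is '1'.
C1: derived state '1' in V only — an autapomorphy, so it tells us nothing about relationships among taxa.
C2: derived state '0' in H and S only — synapomorphy for {H, S}.
C3: derived state '0' in V only — an autapomorphy, so it tells us nothing about relationships among taxa.
Most parsimonious ingroup topology: ((S,H),V).
Changes per character on this tree: C1: 1; C2: 1; C3: 1.
Total = 3.

3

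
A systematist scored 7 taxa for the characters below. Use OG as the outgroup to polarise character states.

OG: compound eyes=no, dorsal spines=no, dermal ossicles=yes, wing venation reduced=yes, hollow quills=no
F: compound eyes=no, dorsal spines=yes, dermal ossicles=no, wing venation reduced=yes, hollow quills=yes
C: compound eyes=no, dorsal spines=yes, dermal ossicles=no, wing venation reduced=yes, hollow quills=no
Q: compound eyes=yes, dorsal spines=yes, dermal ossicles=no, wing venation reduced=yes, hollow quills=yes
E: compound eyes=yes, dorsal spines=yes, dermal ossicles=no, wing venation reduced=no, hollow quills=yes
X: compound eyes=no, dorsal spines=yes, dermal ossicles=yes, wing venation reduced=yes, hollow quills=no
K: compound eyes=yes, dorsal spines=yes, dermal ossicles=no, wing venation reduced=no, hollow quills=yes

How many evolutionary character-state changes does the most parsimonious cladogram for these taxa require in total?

Character polarity is set by the outgroup: the derived state is whichever differs from the outgroup's state, so for dermal ossicles, wing venation reduced the derived state is 'no', and for the remaining characters it is 'yes'.
Only E, K, and Q show the derived state 'yes' for compound eyes, supporting them as a clade.
dorsal spines (derived state 'yes') is shared by all ingroup taxa — unites the whole ingroup.
dermal ossicles: derived state 'no' in C, E, F, K, and Q only — synapomorphy for {C, E, F, K, Q}.
wing venation reduced: derived state 'no' in E and K only — synapomorphy for {E, K}.
Only E, F, K, and Q show the derived state 'yes' for hollow quills, supporting them as a clade.
Most parsimonious ingroup topology: (((F,(Q,(E,K))),C),X).
Changes per character on this tree: compound eyes: 1; dorsal spines: 1; dermal ossicles: 1; wing venation reduced: 1; hollow quills: 1.
Total = 5.

5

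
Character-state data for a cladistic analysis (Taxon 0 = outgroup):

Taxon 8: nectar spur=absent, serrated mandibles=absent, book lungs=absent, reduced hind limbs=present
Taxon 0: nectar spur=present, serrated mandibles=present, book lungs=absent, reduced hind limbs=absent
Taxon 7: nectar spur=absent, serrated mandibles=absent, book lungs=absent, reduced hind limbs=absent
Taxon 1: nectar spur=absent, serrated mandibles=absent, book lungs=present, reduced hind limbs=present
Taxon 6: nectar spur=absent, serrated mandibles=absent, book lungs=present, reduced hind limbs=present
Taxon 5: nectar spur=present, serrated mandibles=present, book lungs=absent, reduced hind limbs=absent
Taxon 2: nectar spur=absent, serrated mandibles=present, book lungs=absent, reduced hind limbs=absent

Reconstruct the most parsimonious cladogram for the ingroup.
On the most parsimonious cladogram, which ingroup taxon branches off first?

Character polarity is set by the outgroup: the derived state is whichever differs from the outgroup's state, so for nectar spur, serrated mandibles the derived state is 'absent', and for the remaining characters it is 'present'.
nectar spur: derived state 'absent' in Taxon 1, Taxon 2, Taxon 6, Taxon 7, and Taxon 8 only — synapomorphy for {Taxon 1, Taxon 2, Taxon 6, Taxon 7, Taxon 8}.
Only Taxon 1, Taxon 6, Taxon 7, and Taxon 8 show the derived state 'absent' for serrated mandibles, supporting them as a clade.
book lungs (derived state 'present') is shared by Taxon 1 and Taxon 6 — a synapomorphy uniting that clade.
reduced hind limbs (derived state 'present') is shared by Taxon 1, Taxon 6, and Taxon 8 — a synapomorphy uniting that clade.
Most parsimonious ingroup topology: ((Taxon 2,(Taxon 7,((Taxon 6,Taxon 1),Taxon 8))),Taxon 5).
Taxon 5 is sister to the clade containing all other ingroup taxa, so it is the earliest-diverging (most basal) ingroup lineage.

Taxon 5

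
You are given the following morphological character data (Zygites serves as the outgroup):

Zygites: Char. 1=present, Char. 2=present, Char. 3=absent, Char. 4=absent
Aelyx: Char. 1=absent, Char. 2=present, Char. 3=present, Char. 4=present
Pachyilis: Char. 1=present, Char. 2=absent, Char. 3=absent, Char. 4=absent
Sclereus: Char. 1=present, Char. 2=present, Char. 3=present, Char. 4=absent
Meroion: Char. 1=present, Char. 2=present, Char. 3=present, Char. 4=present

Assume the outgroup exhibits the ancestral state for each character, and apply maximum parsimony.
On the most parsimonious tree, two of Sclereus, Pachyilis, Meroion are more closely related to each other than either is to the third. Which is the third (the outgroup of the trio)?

Pachyilis

Character polarity is set by the outgroup: the derived state is whichever differs from the outgroup's state, so for Char. 1, Char. 2 the derived state is 'absent', and for the remaining characters it is 'present'.
Char. 1 (derived state 'absent') is unique to Aelyx (autapomorphy; uninformative for grouping).
Char. 2: derived state 'absent' in Pachyilis only — an autapomorphy, so it tells us nothing about relationships among taxa.
Char. 3: derived state 'present' in Aelyx, Meroion, and Sclereus only — synapomorphy for {Aelyx, Meroion, Sclereus}.
Char. 4 (derived state 'present') is shared by Aelyx and Meroion — a synapomorphy uniting that clade.
Most parsimonious ingroup topology: (((Aelyx,Meroion),Sclereus),Pachyilis).
Meroion and Sclereus share a more recent common ancestor with each other than either does with Pachyilis, so Pachyilis is the least closely related of the three.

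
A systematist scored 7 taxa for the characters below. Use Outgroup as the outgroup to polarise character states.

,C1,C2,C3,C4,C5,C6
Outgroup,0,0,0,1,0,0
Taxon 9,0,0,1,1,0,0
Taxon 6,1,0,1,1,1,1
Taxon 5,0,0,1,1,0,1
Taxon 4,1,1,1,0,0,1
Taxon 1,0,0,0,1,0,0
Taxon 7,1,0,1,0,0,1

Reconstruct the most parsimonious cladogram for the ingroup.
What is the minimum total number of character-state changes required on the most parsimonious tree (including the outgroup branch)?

6

Character polarity is set by the outgroup: the derived state is whichever differs from the outgroup's state, so for C4 the derived state is '0', and for the remaining characters it is '1'.
Only Taxon 4, Taxon 6, and Taxon 7 show the derived state '1' for C1, supporting them as a clade.
C2 (derived state '1') is unique to Taxon 4 (autapomorphy; uninformative for grouping).
Only Taxon 4, Taxon 5, Taxon 6, Taxon 7, and Taxon 9 show the derived state '1' for C3, supporting them as a clade.
C4: derived state '0' in Taxon 4 and Taxon 7 only — synapomorphy for {Taxon 4, Taxon 7}.
C5: derived state '1' in Taxon 6 only — an autapomorphy, so it tells us nothing about relationships among taxa.
C6: derived state '1' in Taxon 4, Taxon 5, Taxon 6, and Taxon 7 only — synapomorphy for {Taxon 4, Taxon 5, Taxon 6, Taxon 7}.
Most parsimonious ingroup topology: ((Taxon 9,((Taxon 6,(Taxon 4,Taxon 7)),Taxon 5)),Taxon 1).
Changes per character on this tree: C1: 1; C2: 1; C3: 1; C4: 1; C5: 1; C6: 1.
Total = 6.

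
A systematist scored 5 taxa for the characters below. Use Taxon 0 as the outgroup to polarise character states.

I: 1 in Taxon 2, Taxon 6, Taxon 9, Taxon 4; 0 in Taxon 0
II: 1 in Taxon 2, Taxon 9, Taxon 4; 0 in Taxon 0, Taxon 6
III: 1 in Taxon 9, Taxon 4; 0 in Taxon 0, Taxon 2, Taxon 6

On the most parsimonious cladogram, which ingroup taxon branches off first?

Taxon 6

The outgroup has state '0' for every character, so '1' is the derived state throughout.
All ingroup taxa share the derived state '1' for I; it defines the ingroup but does not resolve relationships within it.
II: derived state '1' in Taxon 2, Taxon 4, and Taxon 9 only — synapomorphy for {Taxon 2, Taxon 4, Taxon 9}.
III (derived state '1') is shared by Taxon 4 and Taxon 9 — a synapomorphy uniting that clade.
Most parsimonious ingroup topology: ((Taxon 2,(Taxon 9,Taxon 4)),Taxon 6).
Taxon 6 is sister to the clade containing all other ingroup taxa, so it is the earliest-diverging (most basal) ingroup lineage.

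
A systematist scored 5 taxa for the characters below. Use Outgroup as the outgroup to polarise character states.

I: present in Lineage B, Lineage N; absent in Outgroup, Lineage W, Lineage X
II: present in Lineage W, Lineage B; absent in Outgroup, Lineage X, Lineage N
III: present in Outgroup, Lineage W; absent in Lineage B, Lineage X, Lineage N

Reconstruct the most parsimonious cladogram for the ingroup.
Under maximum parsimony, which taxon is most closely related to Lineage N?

Lineage B

Character polarity is set by the outgroup: the derived state is whichever differs from the outgroup's state, so for III the derived state is 'absent', and for the remaining characters it is 'present'.
I (derived state 'present') is shared by Lineage B and Lineage N — a synapomorphy uniting that clade.
II groups Lineage B and Lineage W, which is incompatible with the clades supported by the remaining characters; treating it as convergent (homoplasy) costs fewer steps than any alternative tree.
Only Lineage B, Lineage N, and Lineage X show the derived state 'absent' for III, supporting them as a clade.
Most parsimonious ingroup topology: (Lineage W,((Lineage B,Lineage N),Lineage X)).
Lineage N and Lineage B form a cherry on this tree, so they are sister taxa.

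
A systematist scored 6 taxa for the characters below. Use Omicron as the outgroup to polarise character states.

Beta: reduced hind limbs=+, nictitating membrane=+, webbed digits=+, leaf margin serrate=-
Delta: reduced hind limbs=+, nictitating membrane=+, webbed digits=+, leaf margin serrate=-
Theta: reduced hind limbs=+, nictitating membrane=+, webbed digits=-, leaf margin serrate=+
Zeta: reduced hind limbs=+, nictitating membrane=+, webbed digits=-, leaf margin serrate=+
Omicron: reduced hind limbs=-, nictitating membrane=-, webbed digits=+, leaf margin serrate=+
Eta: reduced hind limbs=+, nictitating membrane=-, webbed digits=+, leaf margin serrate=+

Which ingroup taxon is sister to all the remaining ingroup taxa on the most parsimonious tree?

Character polarity is set by the outgroup: the derived state is whichever differs from the outgroup's state, so for webbed digits, leaf margin serrate the derived state is '-', and for the remaining characters it is '+'.
reduced hind limbs (derived state '+') is shared by all ingroup taxa — unites the whole ingroup.
nictitating membrane: derived state '+' in Beta, Delta, Theta, and Zeta only — synapomorphy for {Beta, Delta, Theta, Zeta}.
webbed digits (derived state '-') is shared by Theta and Zeta — a synapomorphy uniting that clade.
leaf margin serrate (derived state '-') is shared by Beta and Delta — a synapomorphy uniting that clade.
Most parsimonious ingroup topology: (((Delta,Beta),(Zeta,Theta)),Eta).
Eta is sister to the clade containing all other ingroup taxa, so it is the earliest-diverging (most basal) ingroup lineage.

Eta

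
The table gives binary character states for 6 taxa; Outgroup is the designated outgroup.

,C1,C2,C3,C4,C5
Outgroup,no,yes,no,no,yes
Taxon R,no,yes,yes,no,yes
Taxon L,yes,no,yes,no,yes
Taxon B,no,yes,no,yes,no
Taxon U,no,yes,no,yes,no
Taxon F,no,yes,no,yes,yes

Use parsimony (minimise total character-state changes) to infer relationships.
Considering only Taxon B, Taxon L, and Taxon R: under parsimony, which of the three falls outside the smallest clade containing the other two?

Taxon B

Character polarity is set by the outgroup: the derived state is whichever differs from the outgroup's state, so for C2, C5 the derived state is 'no', and for the remaining characters it is 'yes'.
C1: derived state 'yes' in Taxon L only — an autapomorphy, so it tells us nothing about relationships among taxa.
C2 (derived state 'no') is unique to Taxon L (autapomorphy; uninformative for grouping).
Only Taxon L and Taxon R show the derived state 'yes' for C3, supporting them as a clade.
C4: derived state 'yes' in Taxon B, Taxon F, and Taxon U only — synapomorphy for {Taxon B, Taxon F, Taxon U}.
C5: derived state 'no' in Taxon B and Taxon U only — synapomorphy for {Taxon B, Taxon U}.
Most parsimonious ingroup topology: ((Taxon R,Taxon L),((Taxon B,Taxon U),Taxon F)).
Taxon L and Taxon R share a more recent common ancestor with each other than either does with Taxon B, so Taxon B is the least closely related of the three.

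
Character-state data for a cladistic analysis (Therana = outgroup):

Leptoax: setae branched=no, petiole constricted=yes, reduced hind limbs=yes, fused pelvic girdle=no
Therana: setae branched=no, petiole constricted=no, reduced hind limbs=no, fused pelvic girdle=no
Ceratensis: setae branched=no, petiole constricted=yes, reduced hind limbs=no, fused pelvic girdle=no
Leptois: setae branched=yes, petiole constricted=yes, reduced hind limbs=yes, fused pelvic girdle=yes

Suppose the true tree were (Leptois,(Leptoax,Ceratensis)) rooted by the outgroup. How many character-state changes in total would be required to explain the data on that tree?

Map each character onto (Leptois,(Leptoax,Ceratensis)) (rooted by Therana) and count the minimum state changes it requires (Fitch parsimony):
setae branched: 1; petiole constricted: 1; reduced hind limbs: 2; fused pelvic girdle: 1.
Total tree length = 5.

5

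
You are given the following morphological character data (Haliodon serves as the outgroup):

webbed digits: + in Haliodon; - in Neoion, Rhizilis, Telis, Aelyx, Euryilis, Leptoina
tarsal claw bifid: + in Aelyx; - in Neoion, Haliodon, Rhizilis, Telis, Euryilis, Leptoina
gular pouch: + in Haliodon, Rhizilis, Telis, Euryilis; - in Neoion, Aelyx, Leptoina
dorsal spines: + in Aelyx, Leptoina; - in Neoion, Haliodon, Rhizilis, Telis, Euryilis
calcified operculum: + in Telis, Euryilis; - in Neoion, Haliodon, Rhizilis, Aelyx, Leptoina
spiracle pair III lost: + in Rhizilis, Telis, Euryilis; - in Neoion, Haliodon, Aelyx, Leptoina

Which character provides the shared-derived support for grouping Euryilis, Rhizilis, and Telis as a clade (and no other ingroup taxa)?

spiracle pair III lost

Character polarity is set by the outgroup: the derived state is whichever differs from the outgroup's state, so for webbed digits, gular pouch the derived state is '-', and for the remaining characters it is '+'.
webbed digits (derived state '-') is shared by all ingroup taxa — unites the whole ingroup.
tarsal claw bifid (derived state '+') is unique to Aelyx (autapomorphy; uninformative for grouping).
Only Aelyx, Leptoina, and Neoion show the derived state '-' for gular pouch, supporting them as a clade.
dorsal spines (derived state '+') is shared by Aelyx and Leptoina — a synapomorphy uniting that clade.
calcified operculum (derived state '+') is shared by Euryilis and Telis — a synapomorphy uniting that clade.
Only Euryilis, Rhizilis, and Telis show the derived state '+' for spiracle pair III lost, supporting them as a clade.
Most parsimonious ingroup topology: (((Telis,Euryilis),Rhizilis),((Aelyx,Leptoina),Neoion)).
The clade {Euryilis, Rhizilis, Telis} is supported by spiracle pair III lost: its derived state '+' occurs in exactly those taxa and in no other taxon (including the outgroup).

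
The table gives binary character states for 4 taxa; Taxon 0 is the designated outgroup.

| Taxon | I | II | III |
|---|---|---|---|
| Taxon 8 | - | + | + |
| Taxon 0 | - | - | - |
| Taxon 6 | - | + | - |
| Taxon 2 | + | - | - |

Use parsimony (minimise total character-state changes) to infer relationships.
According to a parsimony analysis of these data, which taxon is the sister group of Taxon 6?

Taxon 8

The outgroup has state '-' for every character, so '+' is the derived state throughout.
I (derived state '+') is unique to Taxon 2 (autapomorphy; uninformative for grouping).
II (derived state '+') is shared by Taxon 6 and Taxon 8 — a synapomorphy uniting that clade.
III (derived state '+') is unique to Taxon 8 (autapomorphy; uninformative for grouping).
Most parsimonious ingroup topology: ((Taxon 6,Taxon 8),Taxon 2).
Taxon 6 and Taxon 8 form a cherry on this tree, so they are sister taxa.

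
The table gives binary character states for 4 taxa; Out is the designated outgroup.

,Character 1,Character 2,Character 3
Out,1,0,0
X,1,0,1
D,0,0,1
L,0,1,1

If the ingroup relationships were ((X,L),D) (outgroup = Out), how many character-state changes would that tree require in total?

Map each character onto ((X,L),D) (rooted by Out) and count the minimum state changes it requires (Fitch parsimony):
Character 1: 2; Character 2: 1; Character 3: 1.
Total tree length = 4.

4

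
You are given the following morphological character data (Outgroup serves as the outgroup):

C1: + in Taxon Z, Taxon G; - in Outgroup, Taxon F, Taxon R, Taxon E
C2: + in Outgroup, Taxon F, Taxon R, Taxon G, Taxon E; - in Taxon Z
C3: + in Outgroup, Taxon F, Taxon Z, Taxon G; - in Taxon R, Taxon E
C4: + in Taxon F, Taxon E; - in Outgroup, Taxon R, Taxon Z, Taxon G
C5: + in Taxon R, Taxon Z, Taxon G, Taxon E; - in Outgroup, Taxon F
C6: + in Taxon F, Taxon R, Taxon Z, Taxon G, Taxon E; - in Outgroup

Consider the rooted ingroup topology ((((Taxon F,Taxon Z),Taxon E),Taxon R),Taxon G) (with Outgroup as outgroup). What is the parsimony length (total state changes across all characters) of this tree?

Map each character onto ((((Taxon F,Taxon Z),Taxon E),Taxon R),Taxon G) (rooted by Outgroup) and count the minimum state changes it requires (Fitch parsimony):
C1: 2; C2: 1; C3: 2; C4: 2; C5: 2; C6: 1.
Total tree length = 10.

10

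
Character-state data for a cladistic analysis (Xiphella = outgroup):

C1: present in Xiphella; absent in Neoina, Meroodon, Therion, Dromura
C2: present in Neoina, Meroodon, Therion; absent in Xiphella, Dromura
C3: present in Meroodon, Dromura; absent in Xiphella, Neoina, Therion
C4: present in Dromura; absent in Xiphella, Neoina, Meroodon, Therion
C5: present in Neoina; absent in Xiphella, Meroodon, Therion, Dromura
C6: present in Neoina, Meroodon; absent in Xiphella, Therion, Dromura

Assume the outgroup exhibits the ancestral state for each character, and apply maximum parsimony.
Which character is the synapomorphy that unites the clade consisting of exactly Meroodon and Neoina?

Character polarity is set by the outgroup: the derived state is whichever differs from the outgroup's state, so for C1 the derived state is 'absent', and for the remaining characters it is 'present'.
All ingroup taxa share the derived state 'absent' for C1; it defines the ingroup but does not resolve relationships within it.
C2: derived state 'present' in Meroodon, Neoina, and Therion only — synapomorphy for {Meroodon, Neoina, Therion}.
C3 (state 'present') occurs in Dromura and Meroodon but conflicts with the nesting implied by the other characters — most parsimoniously interpreted as homoplasy.
C4: derived state 'present' in Dromura only — an autapomorphy, so it tells us nothing about relationships among taxa.
C5 (derived state 'present') is unique to Neoina (autapomorphy; uninformative for grouping).
Only Meroodon and Neoina show the derived state 'present' for C6, supporting them as a clade.
Most parsimonious ingroup topology: (((Neoina,Meroodon),Therion),Dromura).
The clade {Meroodon, Neoina} is supported by C6: its derived state 'present' occurs in exactly those taxa and in no other taxon (including the outgroup).

C6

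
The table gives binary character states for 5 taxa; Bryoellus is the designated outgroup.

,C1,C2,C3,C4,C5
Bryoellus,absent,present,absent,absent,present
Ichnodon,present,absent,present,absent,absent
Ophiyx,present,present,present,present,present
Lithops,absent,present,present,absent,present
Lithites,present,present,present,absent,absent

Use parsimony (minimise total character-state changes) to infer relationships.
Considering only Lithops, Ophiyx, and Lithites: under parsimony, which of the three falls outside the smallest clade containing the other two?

Lithops

Character polarity is set by the outgroup: the derived state is whichever differs from the outgroup's state, so for C2, C5 the derived state is 'absent', and for the remaining characters it is 'present'.
Only Ichnodon, Lithites, and Ophiyx show the derived state 'present' for C1, supporting them as a clade.
C2 (derived state 'absent') is unique to Ichnodon (autapomorphy; uninformative for grouping).
All ingroup taxa share the derived state 'present' for C3; it defines the ingroup but does not resolve relationships within it.
C4 (derived state 'present') is unique to Ophiyx (autapomorphy; uninformative for grouping).
Only Ichnodon and Lithites show the derived state 'absent' for C5, supporting them as a clade.
Most parsimonious ingroup topology: (((Ichnodon,Lithites),Ophiyx),Lithops).
Lithites and Ophiyx share a more recent common ancestor with each other than either does with Lithops, so Lithops is the least closely related of the three.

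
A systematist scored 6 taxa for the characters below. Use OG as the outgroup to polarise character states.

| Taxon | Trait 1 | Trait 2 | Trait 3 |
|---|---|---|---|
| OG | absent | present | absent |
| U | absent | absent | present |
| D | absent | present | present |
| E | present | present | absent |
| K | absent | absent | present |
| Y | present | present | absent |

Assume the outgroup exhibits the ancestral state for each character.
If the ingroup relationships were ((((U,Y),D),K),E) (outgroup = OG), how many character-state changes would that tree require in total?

Map each character onto ((((U,Y),D),K),E) (rooted by OG) and count the minimum state changes it requires (Fitch parsimony):
Trait 1: 2; Trait 2: 2; Trait 3: 2.
Total tree length = 6.

6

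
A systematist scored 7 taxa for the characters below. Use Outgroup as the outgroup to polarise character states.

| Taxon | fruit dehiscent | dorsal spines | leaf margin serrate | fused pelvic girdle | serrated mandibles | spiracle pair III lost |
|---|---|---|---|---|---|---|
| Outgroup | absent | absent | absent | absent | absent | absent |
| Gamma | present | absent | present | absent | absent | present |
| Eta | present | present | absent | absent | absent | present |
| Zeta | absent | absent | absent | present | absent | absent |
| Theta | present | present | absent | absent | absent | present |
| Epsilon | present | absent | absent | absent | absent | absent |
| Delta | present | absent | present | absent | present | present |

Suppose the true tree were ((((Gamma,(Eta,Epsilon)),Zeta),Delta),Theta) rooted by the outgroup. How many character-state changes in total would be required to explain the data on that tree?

11

Map each character onto ((((Gamma,(Eta,Epsilon)),Zeta),Delta),Theta) (rooted by Outgroup) and count the minimum state changes it requires (Fitch parsimony):
fruit dehiscent: 2; dorsal spines: 2; leaf margin serrate: 2; fused pelvic girdle: 1; serrated mandibles: 1; spiracle pair III lost: 3.
Total tree length = 11.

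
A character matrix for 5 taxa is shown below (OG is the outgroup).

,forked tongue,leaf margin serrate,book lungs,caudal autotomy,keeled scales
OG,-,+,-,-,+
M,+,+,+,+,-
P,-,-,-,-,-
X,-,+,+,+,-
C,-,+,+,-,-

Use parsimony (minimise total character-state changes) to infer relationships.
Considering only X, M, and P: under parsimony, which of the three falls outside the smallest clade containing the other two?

Character polarity is set by the outgroup: the derived state is whichever differs from the outgroup's state, so for leaf margin serrate, keeled scales the derived state is '-', and for the remaining characters it is '+'.
forked tongue (derived state '+') is unique to M (autapomorphy; uninformative for grouping).
leaf margin serrate (derived state '-') is unique to P (autapomorphy; uninformative for grouping).
book lungs: derived state '+' in C, M, and X only — synapomorphy for {C, M, X}.
caudal autotomy: derived state '+' in M and X only — synapomorphy for {M, X}.
All ingroup taxa share the derived state '-' for keeled scales; it defines the ingroup but does not resolve relationships within it.
Most parsimonious ingroup topology: (((M,X),C),P).
M and X share a more recent common ancestor with each other than either does with P, so P is the least closely related of the three.

P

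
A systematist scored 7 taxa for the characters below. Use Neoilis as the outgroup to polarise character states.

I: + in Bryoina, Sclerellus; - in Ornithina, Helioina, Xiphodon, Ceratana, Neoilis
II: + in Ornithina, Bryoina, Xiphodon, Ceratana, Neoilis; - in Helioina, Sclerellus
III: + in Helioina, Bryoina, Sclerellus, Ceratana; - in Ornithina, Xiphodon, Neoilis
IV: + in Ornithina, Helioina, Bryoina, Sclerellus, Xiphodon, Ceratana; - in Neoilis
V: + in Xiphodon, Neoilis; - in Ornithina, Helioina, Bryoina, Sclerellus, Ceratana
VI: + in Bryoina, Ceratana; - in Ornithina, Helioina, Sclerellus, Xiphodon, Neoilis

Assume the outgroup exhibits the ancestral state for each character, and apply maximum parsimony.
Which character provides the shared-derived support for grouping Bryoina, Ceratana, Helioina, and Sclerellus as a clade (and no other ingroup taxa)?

III

Character polarity is set by the outgroup: the derived state is whichever differs from the outgroup's state, so for II, V the derived state is '-', and for the remaining characters it is '+'.
I groups Bryoina and Sclerellus, which is incompatible with the clades supported by the remaining characters; treating it as convergent (homoplasy) costs fewer steps than any alternative tree.
II (derived state '-') is shared by Helioina and Sclerellus — a synapomorphy uniting that clade.
Only Bryoina, Ceratana, Helioina, and Sclerellus show the derived state '+' for III, supporting them as a clade.
All ingroup taxa share the derived state '+' for IV; it defines the ingroup but does not resolve relationships within it.
V: derived state '-' in Bryoina, Ceratana, Helioina, Ornithina, and Sclerellus only — synapomorphy for {Bryoina, Ceratana, Helioina, Ornithina, Sclerellus}.
VI: derived state '+' in Bryoina and Ceratana only — synapomorphy for {Bryoina, Ceratana}.
Most parsimonious ingroup topology: ((((Helioina,Sclerellus),(Ceratana,Bryoina)),Ornithina),Xiphodon).
The clade {Bryoina, Ceratana, Helioina, Sclerellus} is supported by III: its derived state '+' occurs in exactly those taxa and in no other taxon (including the outgroup).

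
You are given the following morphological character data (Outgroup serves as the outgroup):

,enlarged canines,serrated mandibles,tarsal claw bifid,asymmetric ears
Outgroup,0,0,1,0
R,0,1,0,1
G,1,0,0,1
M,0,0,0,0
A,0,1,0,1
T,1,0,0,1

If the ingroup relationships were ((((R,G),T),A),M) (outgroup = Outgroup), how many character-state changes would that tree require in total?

Map each character onto ((((R,G),T),A),M) (rooted by Outgroup) and count the minimum state changes it requires (Fitch parsimony):
enlarged canines: 2; serrated mandibles: 2; tarsal claw bifid: 1; asymmetric ears: 1.
Total tree length = 6.

6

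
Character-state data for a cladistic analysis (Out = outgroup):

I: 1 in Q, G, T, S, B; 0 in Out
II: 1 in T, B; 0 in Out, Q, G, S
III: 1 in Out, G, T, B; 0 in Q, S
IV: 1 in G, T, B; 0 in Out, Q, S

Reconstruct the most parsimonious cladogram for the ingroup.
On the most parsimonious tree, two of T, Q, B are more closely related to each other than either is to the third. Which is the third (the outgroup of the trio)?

Q

Character polarity is set by the outgroup: the derived state is whichever differs from the outgroup's state, so for III the derived state is '0', and for the remaining characters it is '1'.
All ingroup taxa share the derived state '1' for I; it defines the ingroup but does not resolve relationships within it.
II (derived state '1') is shared by B and T — a synapomorphy uniting that clade.
III: derived state '0' in Q and S only — synapomorphy for {Q, S}.
IV (derived state '1') is shared by B, G, and T — a synapomorphy uniting that clade.
Most parsimonious ingroup topology: ((Q,S),(G,(T,B))).
B and T share a more recent common ancestor with each other than either does with Q, so Q is the least closely related of the three.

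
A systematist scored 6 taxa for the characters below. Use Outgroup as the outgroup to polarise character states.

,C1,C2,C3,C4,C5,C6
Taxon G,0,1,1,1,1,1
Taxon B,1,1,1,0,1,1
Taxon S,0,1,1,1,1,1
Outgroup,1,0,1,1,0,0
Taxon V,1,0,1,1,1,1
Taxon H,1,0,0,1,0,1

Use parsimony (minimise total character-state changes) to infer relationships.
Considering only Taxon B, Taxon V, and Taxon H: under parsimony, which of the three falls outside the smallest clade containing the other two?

Character polarity is set by the outgroup: the derived state is whichever differs from the outgroup's state, so for C1, C3, C4 the derived state is '0', and for the remaining characters it is '1'.
C1 (derived state '0') is shared by Taxon G and Taxon S — a synapomorphy uniting that clade.
C2 (derived state '1') is shared by Taxon B, Taxon G, and Taxon S — a synapomorphy uniting that clade.
C3 (derived state '0') is unique to Taxon H (autapomorphy; uninformative for grouping).
C4: derived state '0' in Taxon B only — an autapomorphy, so it tells us nothing about relationships among taxa.
Only Taxon B, Taxon G, Taxon S, and Taxon V show the derived state '1' for C5, supporting them as a clade.
All ingroup taxa share the derived state '1' for C6; it defines the ingroup but does not resolve relationships within it.
Most parsimonious ingroup topology: ((((Taxon G,Taxon S),Taxon B),Taxon V),Taxon H).
Taxon B and Taxon V share a more recent common ancestor with each other than either does with Taxon H, so Taxon H is the least closely related of the three.

Taxon H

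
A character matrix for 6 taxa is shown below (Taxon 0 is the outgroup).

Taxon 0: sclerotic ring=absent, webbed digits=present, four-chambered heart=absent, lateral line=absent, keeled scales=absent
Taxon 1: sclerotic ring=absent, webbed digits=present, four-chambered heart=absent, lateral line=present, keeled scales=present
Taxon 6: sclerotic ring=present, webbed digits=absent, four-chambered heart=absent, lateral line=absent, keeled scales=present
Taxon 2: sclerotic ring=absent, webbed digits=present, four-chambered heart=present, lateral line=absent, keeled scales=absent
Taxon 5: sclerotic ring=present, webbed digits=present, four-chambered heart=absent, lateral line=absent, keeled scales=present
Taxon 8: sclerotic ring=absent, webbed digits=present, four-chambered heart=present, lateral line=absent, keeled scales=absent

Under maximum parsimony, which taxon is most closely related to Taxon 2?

Character polarity is set by the outgroup: the derived state is whichever differs from the outgroup's state, so for webbed digits the derived state is 'absent', and for the remaining characters it is 'present'.
Only Taxon 5 and Taxon 6 show the derived state 'present' for sclerotic ring, supporting them as a clade.
webbed digits: derived state 'absent' in Taxon 6 only — an autapomorphy, so it tells us nothing about relationships among taxa.
four-chambered heart: derived state 'present' in Taxon 2 and Taxon 8 only — synapomorphy for {Taxon 2, Taxon 8}.
lateral line: derived state 'present' in Taxon 1 only — an autapomorphy, so it tells us nothing about relationships among taxa.
Only Taxon 1, Taxon 5, and Taxon 6 show the derived state 'present' for keeled scales, supporting them as a clade.
Most parsimonious ingroup topology: ((Taxon 1,(Taxon 6,Taxon 5)),(Taxon 2,Taxon 8)).
Taxon 2 and Taxon 8 form a cherry on this tree, so they are sister taxa.

Taxon 8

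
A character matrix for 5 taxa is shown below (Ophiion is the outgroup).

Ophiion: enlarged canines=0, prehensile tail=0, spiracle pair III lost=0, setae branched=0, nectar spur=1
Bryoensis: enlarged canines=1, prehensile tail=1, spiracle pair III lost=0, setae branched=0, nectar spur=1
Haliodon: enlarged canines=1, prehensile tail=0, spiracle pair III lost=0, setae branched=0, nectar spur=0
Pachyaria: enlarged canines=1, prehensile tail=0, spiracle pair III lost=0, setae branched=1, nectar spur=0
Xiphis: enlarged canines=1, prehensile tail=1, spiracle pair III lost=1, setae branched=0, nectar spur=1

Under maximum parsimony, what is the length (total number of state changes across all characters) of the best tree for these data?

Character polarity is set by the outgroup: the derived state is whichever differs from the outgroup's state, so for nectar spur the derived state is '0', and for the remaining characters it is '1'.
All ingroup taxa share the derived state '1' for enlarged canines; it defines the ingroup but does not resolve relationships within it.
prehensile tail: derived state '1' in Bryoensis and Xiphis only — synapomorphy for {Bryoensis, Xiphis}.
spiracle pair III lost: derived state '1' in Xiphis only — an autapomorphy, so it tells us nothing about relationships among taxa.
setae branched: derived state '1' in Pachyaria only — an autapomorphy, so it tells us nothing about relationships among taxa.
nectar spur: derived state '0' in Haliodon and Pachyaria only — synapomorphy for {Haliodon, Pachyaria}.
Most parsimonious ingroup topology: ((Bryoensis,Xiphis),(Haliodon,Pachyaria)).
Changes per character on this tree: enlarged canines: 1; prehensile tail: 1; spiracle pair III lost: 1; setae branched: 1; nectar spur: 1.
Total = 5.

5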